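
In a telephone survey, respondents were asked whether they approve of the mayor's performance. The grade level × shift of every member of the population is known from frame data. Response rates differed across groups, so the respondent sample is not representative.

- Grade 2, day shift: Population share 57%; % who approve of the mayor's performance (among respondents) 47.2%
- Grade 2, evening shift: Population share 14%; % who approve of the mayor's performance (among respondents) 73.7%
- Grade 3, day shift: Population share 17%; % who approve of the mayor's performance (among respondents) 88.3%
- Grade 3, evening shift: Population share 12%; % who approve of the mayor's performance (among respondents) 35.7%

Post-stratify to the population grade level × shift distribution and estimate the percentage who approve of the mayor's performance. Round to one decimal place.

56.5%

Post-stratification weights by population share, not respondent share:
  Grade 2, day shift: 0.57 × 47.2 = 26.904
  Grade 2, evening shift: 0.14 × 73.7 = 10.318
  Grade 3, day shift: 0.17 × 88.3 = 15.011
  Grade 3, evening shift: 0.12 × 35.7 = 4.284
Post-stratified estimate = 56.517 → 56.5%.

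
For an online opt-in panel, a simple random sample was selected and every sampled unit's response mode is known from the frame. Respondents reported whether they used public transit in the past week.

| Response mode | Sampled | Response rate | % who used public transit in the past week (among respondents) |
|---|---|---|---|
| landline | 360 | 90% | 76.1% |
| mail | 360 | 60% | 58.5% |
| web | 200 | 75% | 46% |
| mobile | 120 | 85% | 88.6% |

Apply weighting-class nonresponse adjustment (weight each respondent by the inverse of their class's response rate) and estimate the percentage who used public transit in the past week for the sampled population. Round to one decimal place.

65.7%

With weight = n_sampled/n_responded per class, the weighted class total is n_sampled:
  landline: 360 × 76.1 = 27396
  mail: 360 × 58.5 = 21,060
  web: 200 × 46 = 9200
  mobile: 120 × 88.6 = 10,632
Adjusted estimate = 68,288 / 1,040 = 65.6615 → 65.7%.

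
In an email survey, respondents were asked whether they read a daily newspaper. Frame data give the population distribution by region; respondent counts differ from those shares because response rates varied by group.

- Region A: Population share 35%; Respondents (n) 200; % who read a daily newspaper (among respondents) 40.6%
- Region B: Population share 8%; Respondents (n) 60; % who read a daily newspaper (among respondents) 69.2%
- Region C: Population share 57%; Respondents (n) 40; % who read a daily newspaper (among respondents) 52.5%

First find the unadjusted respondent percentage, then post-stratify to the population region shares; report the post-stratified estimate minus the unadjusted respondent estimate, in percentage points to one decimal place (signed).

Unadjusted (pooled respondent) estimate weights by respondent counts:
  (200/300)×40.6 + (60/300)×69.2 + (40/300)×52.5 = 47.9067%
Post-stratified estimate weights by population shares:
  0.35×40.6 + 0.08×69.2 + 0.57×52.5 = 49.671%
Difference = 49.671 − 47.9067 = 1.7643 pp.

+1.8 percentage points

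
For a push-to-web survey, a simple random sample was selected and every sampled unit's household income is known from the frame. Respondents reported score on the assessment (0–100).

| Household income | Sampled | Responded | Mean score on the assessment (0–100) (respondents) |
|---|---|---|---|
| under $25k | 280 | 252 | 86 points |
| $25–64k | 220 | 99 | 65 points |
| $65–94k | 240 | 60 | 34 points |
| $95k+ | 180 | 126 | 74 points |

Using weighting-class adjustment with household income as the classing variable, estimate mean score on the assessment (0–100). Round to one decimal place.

Response rates by class: under $25k 252/280 = 90%, $25–64k 99/220 = 45%, $65–94k 60/240 = 25%, $95k+ 126/180 = 70%.
Weighting each respondent by the inverse class response rate inflates each class back to its sampled size, so the class weight is n_sampled:
  under $25k: 280 × 86 = 24,080
  $25–64k: 220 × 65 = 14,300
  $65–94k: 240 × 34 = 8160
  $95k+: 180 × 74 = 13,320
Adjusted estimate = 59,860 / 920 = 65.0652 → 65.1.

65.1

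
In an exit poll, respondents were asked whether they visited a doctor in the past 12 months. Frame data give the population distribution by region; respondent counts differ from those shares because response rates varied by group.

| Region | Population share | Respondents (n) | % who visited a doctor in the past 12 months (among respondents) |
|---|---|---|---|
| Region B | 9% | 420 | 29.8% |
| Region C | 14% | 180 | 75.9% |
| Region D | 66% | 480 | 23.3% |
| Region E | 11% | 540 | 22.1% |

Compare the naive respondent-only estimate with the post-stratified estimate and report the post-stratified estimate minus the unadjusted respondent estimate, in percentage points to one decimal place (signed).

+0.7 percentage points

Unadjusted (pooled respondent) estimate weights by respondent counts:
  (420/1620)×29.8 + (180/1620)×75.9 + (480/1620)×23.3 + (540/1620)×22.1 = 30.4296%
Reweighting by population region shares:
  0.09×29.8 + 0.14×75.9 + 0.66×23.3 + 0.11×22.1 = 31.117%
Difference = 31.117 − 30.4296 = 0.6874 pp.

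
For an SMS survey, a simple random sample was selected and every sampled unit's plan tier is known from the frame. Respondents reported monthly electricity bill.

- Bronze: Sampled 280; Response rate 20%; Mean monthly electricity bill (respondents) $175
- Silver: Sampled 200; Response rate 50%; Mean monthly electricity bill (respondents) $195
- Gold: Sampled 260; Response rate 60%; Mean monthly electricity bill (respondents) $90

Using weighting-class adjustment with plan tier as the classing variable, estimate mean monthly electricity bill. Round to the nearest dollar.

$151

With weight = n_sampled/n_responded per class, the weighted class total is n_sampled:
  Bronze: 280 × 175 = 49,000
  Silver: 200 × 195 = 39,000
  Gold: 260 × 90 = 23,400
Adjusted estimate = 111,400 / 740 = 150.541 → $151.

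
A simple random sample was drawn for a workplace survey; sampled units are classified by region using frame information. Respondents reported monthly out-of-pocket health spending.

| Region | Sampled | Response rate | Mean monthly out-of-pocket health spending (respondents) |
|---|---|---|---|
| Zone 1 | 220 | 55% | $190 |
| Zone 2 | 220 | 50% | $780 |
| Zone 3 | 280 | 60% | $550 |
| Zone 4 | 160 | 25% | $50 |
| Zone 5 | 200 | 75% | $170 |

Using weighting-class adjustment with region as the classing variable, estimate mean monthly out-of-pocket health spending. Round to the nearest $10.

$380

Weighting each respondent by the inverse class response rate inflates each class back to its sampled size, so the class weight is n_sampled:
  Zone 1: 220 × 190 = 41,800
  Zone 2: 220 × 780 = 171,600
  Zone 3: 280 × 550 = 154,000
  Zone 4: 160 × 50 = 8000
  Zone 5: 200 × 170 = 34,000
Adjusted estimate = 409,400 / 1,080 = 379.074 → $380.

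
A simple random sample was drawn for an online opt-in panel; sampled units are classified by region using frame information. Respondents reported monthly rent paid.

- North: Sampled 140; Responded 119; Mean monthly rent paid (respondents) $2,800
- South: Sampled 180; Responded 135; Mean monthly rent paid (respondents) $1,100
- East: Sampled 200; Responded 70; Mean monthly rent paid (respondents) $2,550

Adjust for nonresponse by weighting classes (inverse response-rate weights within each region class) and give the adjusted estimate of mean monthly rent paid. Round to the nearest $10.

Response rates by class: North 119/140 = 85%, South 135/180 = 75%, East 70/200 = 35%.
Inverse-response-rate weighting restores each class to its sampled count, so class totals weight by n_sampled:
  North: 140 × 2800 = 392,000
  South: 180 × 1100 = 198,000
  East: 200 × 2550 = 510,000
Adjusted estimate = 1,100,000 / 520 = 2115.38 → $2,120.

$2,120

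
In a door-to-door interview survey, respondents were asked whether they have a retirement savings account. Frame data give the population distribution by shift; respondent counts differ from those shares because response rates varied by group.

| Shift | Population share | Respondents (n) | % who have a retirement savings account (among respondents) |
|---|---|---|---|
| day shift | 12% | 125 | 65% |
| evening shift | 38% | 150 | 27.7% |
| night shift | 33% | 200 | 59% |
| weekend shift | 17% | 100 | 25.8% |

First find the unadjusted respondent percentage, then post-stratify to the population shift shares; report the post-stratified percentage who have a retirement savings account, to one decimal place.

Unadjusted (pooled respondent) estimate weights by respondent counts:
  (125/575)×65 + (150/575)×27.7 + (200/575)×59 + (100/575)×25.8 = 46.3652%
Post-stratifying to population shares instead:
  0.12×65 + 0.38×27.7 + 0.33×59 + 0.17×25.8 = 42.182%

42.2%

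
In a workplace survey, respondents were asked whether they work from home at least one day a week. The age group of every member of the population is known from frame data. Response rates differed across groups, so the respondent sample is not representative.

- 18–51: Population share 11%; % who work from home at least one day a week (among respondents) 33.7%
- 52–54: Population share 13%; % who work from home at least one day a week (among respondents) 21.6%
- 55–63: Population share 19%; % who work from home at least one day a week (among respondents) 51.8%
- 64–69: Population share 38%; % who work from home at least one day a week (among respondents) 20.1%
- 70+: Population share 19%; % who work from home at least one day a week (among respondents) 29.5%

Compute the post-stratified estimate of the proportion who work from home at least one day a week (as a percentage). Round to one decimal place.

Each cell contributes population-share × respondent value:
  18–51: 0.11 × 33.7 = 3.707
  52–54: 0.13 × 21.6 = 2.808
  55–63: 0.19 × 51.8 = 9.842
  64–69: 0.38 × 20.1 = 7.638
  70+: 0.19 × 29.5 = 5.605
Post-stratified estimate = 29.6 → 29.6%.

29.6%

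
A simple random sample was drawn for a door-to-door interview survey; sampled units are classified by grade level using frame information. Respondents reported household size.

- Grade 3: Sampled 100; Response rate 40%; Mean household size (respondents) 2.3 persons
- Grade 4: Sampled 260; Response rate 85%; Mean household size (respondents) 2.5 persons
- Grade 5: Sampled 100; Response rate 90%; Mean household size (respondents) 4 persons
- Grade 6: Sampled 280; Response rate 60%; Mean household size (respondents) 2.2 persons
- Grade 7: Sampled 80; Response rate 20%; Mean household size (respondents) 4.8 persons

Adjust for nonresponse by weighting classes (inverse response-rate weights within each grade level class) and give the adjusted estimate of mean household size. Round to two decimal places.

2.78

Inverse-response-rate weighting restores each class to its sampled count, so class totals weight by n_sampled:
  Grade 3: 100 × 2.3 = 230
  Grade 4: 260 × 2.5 = 650
  Grade 5: 100 × 4 = 400
  Grade 6: 280 × 2.2 = 616
  Grade 7: 80 × 4.8 = 384
Adjusted estimate = 2280 / 820 = 2.78049 → 2.78.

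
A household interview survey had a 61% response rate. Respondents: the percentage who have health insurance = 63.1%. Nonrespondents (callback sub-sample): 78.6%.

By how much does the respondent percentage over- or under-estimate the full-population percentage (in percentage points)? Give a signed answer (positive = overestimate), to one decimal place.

Nonresponse fraction = 1 − 0.61 = 0.39.
Bias = (nonresponse fraction) × (respondent percentage − nonrespondent percentage)
     = 0.39 × (63.1 − 78.6) = 0.39 × -15.5 = -6.045.

-6.0 percentage points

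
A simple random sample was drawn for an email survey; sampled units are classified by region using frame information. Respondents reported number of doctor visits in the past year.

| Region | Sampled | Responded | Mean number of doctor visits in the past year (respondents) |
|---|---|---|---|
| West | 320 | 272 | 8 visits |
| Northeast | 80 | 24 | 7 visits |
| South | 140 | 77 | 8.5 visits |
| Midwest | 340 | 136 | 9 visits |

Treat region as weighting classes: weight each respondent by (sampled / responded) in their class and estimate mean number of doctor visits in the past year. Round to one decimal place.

Response rates by class: West 272/320 = 85%, Northeast 24/80 = 30%, South 77/140 = 55%, Midwest 136/340 = 40%.
With weight = n_sampled/n_responded per class, the weighted class total is n_sampled:
  West: 320 × 8 = 2560
  Northeast: 80 × 7 = 560
  South: 140 × 8.5 = 1190
  Midwest: 340 × 9 = 3060
Adjusted estimate = 7370 / 880 = 8.375 → 8.4.

8.4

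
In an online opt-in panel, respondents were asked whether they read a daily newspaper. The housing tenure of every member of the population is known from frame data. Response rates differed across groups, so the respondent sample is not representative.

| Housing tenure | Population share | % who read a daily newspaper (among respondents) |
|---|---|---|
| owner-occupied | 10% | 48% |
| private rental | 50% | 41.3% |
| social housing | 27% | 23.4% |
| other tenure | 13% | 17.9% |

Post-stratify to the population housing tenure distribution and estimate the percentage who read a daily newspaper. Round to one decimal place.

34.1%

Each cell contributes population-share × respondent value:
  owner-occupied: 0.1 × 48 = 4.8
  private rental: 0.5 × 41.3 = 20.65
  social housing: 0.27 × 23.4 = 6.318
  other tenure: 0.13 × 17.9 = 2.327
Post-stratified estimate = 34.095 → 34.1%.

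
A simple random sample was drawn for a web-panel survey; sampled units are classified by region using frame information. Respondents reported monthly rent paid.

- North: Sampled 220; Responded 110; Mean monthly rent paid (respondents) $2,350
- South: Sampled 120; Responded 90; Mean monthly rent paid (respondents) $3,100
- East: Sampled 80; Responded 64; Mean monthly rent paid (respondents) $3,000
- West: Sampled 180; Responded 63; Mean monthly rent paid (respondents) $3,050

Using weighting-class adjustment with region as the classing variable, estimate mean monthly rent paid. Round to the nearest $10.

Response rates by class: North 110/220 = 50%, South 90/120 = 75%, East 64/80 = 80%, West 63/180 = 35%.
Each respondent's weight = sampled/responded in their class; summing within a class gives n_sampled, so:
  North: 220 × 2350 = 517,000
  South: 120 × 3100 = 372,000
  East: 80 × 3000 = 240,000
  West: 180 × 3050 = 549,000
Adjusted estimate = 1,678,000 / 600 = 2796.67 → $2,800.

$2,800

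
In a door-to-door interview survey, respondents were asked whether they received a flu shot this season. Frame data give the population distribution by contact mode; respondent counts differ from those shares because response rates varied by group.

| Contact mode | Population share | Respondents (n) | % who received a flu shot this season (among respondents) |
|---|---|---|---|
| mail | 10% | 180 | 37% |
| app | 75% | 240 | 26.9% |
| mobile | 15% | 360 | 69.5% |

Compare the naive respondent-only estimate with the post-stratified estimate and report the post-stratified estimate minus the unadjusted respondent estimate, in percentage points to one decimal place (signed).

-14.6 percentage points

Naive respondent-only estimate (weights = respondent counts):
  (180/780)×37 + (240/780)×26.9 + (360/780)×69.5 = 48.8923%
Post-stratifying to population shares instead:
  0.1×37 + 0.75×26.9 + 0.15×69.5 = 34.3%
Difference = 34.3 − 48.8923 = -14.5923 pp.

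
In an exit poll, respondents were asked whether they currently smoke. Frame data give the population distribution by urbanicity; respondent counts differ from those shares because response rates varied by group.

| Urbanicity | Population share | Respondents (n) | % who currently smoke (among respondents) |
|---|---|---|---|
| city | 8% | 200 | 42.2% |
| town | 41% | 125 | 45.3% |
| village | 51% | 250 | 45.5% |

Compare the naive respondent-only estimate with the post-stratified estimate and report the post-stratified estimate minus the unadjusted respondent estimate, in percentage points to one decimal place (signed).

Naive respondent-only estimate (weights = respondent counts):
  (200/575)×42.2 + (125/575)×45.3 + (250/575)×45.5 = 44.3087%
Reweighting by population urbanicity shares:
  0.08×42.2 + 0.41×45.3 + 0.51×45.5 = 45.154%
Difference = 45.154 − 44.3087 = 0.8453 pp.

+0.8 percentage points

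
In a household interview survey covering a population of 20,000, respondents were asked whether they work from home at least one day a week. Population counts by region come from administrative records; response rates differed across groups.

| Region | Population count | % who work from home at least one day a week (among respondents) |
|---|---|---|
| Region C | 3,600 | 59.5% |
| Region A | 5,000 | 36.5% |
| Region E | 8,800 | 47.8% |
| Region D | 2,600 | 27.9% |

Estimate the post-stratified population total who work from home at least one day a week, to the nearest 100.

8,900

Estimated count per cell = population count × respondent percentage:
  Region C: 3,600 × 59.5% = 2142
  Region A: 5,000 × 36.5% = 1825
  Region E: 8,800 × 47.8% = 4206.4
  Region D: 2,600 × 27.9% = 725.4
Estimated total = 8898.8 → 8,900.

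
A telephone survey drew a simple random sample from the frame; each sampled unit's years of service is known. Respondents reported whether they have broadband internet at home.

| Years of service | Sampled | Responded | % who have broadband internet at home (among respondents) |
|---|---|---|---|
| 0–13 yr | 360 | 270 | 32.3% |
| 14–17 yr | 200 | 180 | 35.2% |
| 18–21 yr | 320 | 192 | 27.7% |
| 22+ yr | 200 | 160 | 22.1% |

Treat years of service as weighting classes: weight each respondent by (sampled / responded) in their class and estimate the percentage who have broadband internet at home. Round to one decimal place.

29.6%

Response rates by class: 0–13 yr 270/360 = 75%, 14–17 yr 180/200 = 90%, 18–21 yr 192/320 = 60%, 22+ yr 160/200 = 80%.
Each respondent's weight = sampled/responded in their class; summing within a class gives n_sampled, so:
  0–13 yr: 360 × 32.3 = 11628
  14–17 yr: 200 × 35.2 = 7040
  18–21 yr: 320 × 27.7 = 8864
  22+ yr: 200 × 22.1 = 4420
Adjusted estimate = 31,952 / 1,080 = 29.5852 → 29.6%.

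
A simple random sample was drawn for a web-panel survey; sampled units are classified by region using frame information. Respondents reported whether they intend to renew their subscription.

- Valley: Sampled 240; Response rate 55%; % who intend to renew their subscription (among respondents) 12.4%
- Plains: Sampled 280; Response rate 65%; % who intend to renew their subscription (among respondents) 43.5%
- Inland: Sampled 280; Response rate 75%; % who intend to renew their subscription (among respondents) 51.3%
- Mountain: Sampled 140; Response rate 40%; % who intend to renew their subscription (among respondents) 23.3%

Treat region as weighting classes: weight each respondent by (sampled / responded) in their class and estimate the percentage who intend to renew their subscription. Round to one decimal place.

34.9%

Weighting each respondent by the inverse class response rate inflates each class back to its sampled size, so the class weight is n_sampled:
  Valley: 240 × 12.4 = 2976
  Plains: 280 × 43.5 = 12,180
  Inland: 280 × 51.3 = 14,364
  Mountain: 140 × 23.3 = 3262
Adjusted estimate = 32,782 / 940 = 34.8745 → 34.9%.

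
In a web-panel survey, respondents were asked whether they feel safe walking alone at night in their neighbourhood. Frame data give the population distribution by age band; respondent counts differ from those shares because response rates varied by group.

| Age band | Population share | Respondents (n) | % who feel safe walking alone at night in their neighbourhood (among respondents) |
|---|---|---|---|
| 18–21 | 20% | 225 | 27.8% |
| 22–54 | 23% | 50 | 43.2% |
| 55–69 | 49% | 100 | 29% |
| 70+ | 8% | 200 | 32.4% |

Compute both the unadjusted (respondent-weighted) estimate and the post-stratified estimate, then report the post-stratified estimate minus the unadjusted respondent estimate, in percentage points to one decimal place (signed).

Without adjustment, the pooled respondent share is:
  (225/575)×27.8 + (50/575)×43.2 + (100/575)×29 + (200/575)×32.4 = 30.9478%
Reweighting by population age band shares:
  0.2×27.8 + 0.23×43.2 + 0.49×29 + 0.08×32.4 = 32.298%
Difference = 32.298 − 30.9478 = 1.3502 pp.

+1.4 percentage points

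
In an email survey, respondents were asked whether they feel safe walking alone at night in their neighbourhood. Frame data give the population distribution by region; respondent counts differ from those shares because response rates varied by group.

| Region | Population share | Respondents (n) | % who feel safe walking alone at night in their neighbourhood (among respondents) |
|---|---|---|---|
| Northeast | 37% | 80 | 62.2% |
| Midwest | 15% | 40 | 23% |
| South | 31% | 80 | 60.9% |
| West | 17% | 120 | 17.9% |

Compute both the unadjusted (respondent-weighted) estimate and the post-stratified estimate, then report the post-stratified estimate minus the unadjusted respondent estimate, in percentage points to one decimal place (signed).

Naive respondent-only estimate (weights = respondent counts):
  (80/320)×62.2 + (40/320)×23 + (80/320)×60.9 + (120/320)×17.9 = 40.3625%
Post-stratifying to population shares instead:
  0.37×62.2 + 0.15×23 + 0.31×60.9 + 0.17×17.9 = 48.386%
Difference = 48.386 − 40.3625 = 8.0235 pp.

+8.0 percentage points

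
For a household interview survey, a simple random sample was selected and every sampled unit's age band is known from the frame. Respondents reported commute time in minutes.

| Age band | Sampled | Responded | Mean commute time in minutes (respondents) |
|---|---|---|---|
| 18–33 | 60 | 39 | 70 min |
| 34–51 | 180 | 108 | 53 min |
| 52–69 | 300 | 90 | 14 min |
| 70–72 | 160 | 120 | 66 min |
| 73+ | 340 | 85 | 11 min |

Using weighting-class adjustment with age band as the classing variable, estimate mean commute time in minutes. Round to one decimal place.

Response rates by class: 18–33 39/60 = 65%, 34–51 108/180 = 60%, 52–69 90/300 = 30%, 70–72 120/160 = 75%, 73+ 85/340 = 25%.
Weighting each respondent by the inverse class response rate inflates each class back to its sampled size, so the class weight is n_sampled:
  18–33: 60 × 70 = 4200
  34–51: 180 × 53 = 9540
  52–69: 300 × 14 = 4200
  70–72: 160 × 66 = 10,560
  73+: 340 × 11 = 3740
Adjusted estimate = 32,240 / 1,040 = 31 → 31.0.

31.0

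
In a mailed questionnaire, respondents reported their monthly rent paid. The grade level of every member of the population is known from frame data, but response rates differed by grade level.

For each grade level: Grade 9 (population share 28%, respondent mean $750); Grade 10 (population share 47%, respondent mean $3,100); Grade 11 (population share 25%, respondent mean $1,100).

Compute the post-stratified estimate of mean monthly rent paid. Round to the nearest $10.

Each cell contributes population-share × respondent value:
  Grade 9: 0.28 × 750 = 210
  Grade 10: 0.47 × 3100 = 1457
  Grade 11: 0.25 × 1100 = 275
Post-stratified estimate = 1942 → $1,940.

$1,940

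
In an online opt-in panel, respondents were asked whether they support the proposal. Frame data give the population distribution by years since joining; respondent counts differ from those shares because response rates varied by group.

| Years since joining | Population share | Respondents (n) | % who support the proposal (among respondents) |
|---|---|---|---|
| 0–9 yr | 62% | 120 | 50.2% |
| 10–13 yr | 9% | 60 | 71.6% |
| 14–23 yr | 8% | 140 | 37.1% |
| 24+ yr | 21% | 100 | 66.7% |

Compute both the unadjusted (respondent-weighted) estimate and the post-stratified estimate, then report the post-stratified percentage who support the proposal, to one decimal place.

54.5%

Naive respondent-only estimate (weights = respondent counts):
  (120/420)×50.2 + (60/420)×71.6 + (140/420)×37.1 + (100/420)×66.7 = 52.819%
Reweighting by population years since joining shares:
  0.62×50.2 + 0.09×71.6 + 0.08×37.1 + 0.21×66.7 = 54.543%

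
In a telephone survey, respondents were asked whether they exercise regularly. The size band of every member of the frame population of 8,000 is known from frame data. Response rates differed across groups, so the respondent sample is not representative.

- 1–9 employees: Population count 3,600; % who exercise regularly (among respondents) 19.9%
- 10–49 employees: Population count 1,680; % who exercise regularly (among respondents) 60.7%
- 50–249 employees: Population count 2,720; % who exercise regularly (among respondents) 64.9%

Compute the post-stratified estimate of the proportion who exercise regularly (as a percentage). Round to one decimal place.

43.8%

Reweight to the known size band distribution:
  1–9 employees: (3,600/8,000) × 19.9 = 8.955
  10–49 employees: (1,680/8,000) × 60.7 = 12.747
  50–249 employees: (2,720/8,000) × 64.9 = 22.066
Post-stratified estimate = 43.768 → 43.8%.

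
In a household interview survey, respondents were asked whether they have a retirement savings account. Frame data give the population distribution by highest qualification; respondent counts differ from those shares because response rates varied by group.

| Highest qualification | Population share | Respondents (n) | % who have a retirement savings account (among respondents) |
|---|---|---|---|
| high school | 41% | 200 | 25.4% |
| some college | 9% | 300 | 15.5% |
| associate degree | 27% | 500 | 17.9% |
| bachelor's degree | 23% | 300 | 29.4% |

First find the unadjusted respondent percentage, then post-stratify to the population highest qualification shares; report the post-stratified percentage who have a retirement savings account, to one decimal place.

23.4%

Without adjustment, the pooled respondent share is:
  (200/1300)×25.4 + (300/1300)×15.5 + (500/1300)×17.9 + (300/1300)×29.4 = 21.1538%
Post-stratified estimate weights by population shares:
  0.41×25.4 + 0.09×15.5 + 0.27×17.9 + 0.23×29.4 = 23.404%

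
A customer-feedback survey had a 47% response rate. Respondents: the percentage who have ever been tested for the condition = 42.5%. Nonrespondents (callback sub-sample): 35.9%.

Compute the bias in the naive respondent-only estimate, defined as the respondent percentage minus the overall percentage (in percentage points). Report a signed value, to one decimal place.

Nonresponse fraction = 1 − 0.47 = 0.53.
Bias = (nonresponse fraction) × (respondent percentage − nonrespondent percentage)
     = 0.53 × (42.5 − 35.9) = 0.53 × 6.6 = 3.498.

+3.5 percentage points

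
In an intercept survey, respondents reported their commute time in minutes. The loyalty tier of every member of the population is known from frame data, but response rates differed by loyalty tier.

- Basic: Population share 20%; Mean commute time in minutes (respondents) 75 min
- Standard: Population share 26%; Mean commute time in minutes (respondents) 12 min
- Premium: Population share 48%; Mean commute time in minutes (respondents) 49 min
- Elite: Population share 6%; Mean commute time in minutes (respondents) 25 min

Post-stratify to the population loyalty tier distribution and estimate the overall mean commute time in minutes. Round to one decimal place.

Reweight to the known loyalty tier distribution:
  Basic: 0.2 × 75 = 15
  Standard: 0.26 × 12 = 3.12
  Premium: 0.48 × 49 = 23.52
  Elite: 0.06 × 25 = 1.5
Post-stratified estimate = 43.14 → 43.1.

43.1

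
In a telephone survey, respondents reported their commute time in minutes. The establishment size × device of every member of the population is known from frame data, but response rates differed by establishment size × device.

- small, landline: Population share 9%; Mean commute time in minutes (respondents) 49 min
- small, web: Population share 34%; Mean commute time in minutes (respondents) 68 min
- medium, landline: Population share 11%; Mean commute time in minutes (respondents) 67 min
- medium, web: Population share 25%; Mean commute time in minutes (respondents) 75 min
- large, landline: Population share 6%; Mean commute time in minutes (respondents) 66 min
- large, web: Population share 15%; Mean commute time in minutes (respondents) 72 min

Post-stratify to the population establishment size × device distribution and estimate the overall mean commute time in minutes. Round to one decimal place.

Reweight to the known establishment size × device distribution:
  small, landline: 0.09 × 49 = 4.41
  small, web: 0.34 × 68 = 23.12
  medium, landline: 0.11 × 67 = 7.37
  medium, web: 0.25 × 75 = 18.75
  large, landline: 0.06 × 66 = 3.96
  large, web: 0.15 × 72 = 10.8
Post-stratified estimate = 68.41 → 68.4.

68.4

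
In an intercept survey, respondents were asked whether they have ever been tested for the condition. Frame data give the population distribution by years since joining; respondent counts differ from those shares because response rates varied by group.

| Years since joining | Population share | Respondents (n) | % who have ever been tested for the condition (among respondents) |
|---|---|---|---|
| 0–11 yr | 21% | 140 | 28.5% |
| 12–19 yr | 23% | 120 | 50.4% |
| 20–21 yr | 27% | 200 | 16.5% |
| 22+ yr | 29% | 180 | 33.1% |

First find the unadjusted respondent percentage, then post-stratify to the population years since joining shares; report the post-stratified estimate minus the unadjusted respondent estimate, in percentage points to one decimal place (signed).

Naive respondent-only estimate (weights = respondent counts):
  (140/640)×28.5 + (120/640)×50.4 + (200/640)×16.5 + (180/640)×33.1 = 30.15%
Post-stratified estimate weights by population shares:
  0.21×28.5 + 0.23×50.4 + 0.27×16.5 + 0.29×33.1 = 31.631%
Difference = 31.631 − 30.15 = 1.481 pp.

+1.5 percentage points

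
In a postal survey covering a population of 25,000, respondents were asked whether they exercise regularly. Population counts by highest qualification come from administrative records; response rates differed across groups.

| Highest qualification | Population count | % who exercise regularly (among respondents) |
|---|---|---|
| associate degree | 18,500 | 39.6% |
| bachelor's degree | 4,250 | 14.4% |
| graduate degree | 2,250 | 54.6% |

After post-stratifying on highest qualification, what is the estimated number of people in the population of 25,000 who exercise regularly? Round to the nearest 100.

Each cell contributes its population count × the respondent rate:
  associate degree: 18,500 × 39.6% = 7326
  bachelor's degree: 4,250 × 14.4% = 612
  graduate degree: 2,250 × 54.6% = 1228.5
Estimated total = 9166.5 → 9,200.

9,200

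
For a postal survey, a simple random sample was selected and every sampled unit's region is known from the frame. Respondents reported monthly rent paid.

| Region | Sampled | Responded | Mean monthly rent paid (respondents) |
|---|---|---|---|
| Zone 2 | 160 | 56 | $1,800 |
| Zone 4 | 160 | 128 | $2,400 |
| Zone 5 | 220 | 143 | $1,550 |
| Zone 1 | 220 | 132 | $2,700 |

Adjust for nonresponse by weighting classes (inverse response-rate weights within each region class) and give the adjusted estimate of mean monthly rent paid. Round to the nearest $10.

$2,110

Response rates by class: Zone 2 56/160 = 35%, Zone 4 128/160 = 80%, Zone 5 143/220 = 65%, Zone 1 132/220 = 60%.
With weight = n_sampled/n_responded per class, the weighted class total is n_sampled:
  Zone 2: 160 × 1800 = 288,000
  Zone 4: 160 × 2400 = 384,000
  Zone 5: 220 × 1550 = 341,000
  Zone 1: 220 × 2700 = 594,000
Adjusted estimate = 1,607,000 / 760 = 2114.47 → $2,110.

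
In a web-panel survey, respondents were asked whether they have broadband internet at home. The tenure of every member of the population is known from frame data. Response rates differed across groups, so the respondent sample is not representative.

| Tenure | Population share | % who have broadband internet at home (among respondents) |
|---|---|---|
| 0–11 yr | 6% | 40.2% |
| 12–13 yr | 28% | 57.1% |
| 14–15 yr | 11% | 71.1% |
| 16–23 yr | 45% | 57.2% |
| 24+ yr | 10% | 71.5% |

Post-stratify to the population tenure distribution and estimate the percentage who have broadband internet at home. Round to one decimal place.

59.1%

Reweight to the known tenure distribution:
  0–11 yr: 0.06 × 40.2 = 2.412
  12–13 yr: 0.28 × 57.1 = 15.988
  14–15 yr: 0.11 × 71.1 = 7.821
  16–23 yr: 0.45 × 57.2 = 25.74
  24+ yr: 0.1 × 71.5 = 7.15
Post-stratified estimate = 59.111 → 59.1%.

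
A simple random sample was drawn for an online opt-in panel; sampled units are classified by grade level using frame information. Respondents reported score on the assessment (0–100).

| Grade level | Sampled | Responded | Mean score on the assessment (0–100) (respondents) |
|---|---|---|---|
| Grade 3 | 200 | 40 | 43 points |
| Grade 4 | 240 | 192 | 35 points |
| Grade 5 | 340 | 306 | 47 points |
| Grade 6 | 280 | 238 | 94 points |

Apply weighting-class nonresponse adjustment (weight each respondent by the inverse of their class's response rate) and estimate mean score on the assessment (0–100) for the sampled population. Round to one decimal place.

55.9

Response rates by class: Grade 3 40/200 = 20%, Grade 4 192/240 = 80%, Grade 5 306/340 = 90%, Grade 6 238/280 = 85%.
Each respondent's weight = sampled/responded in their class; summing within a class gives n_sampled, so:
  Grade 3: 200 × 43 = 8600
  Grade 4: 240 × 35 = 8400
  Grade 5: 340 × 47 = 15,980
  Grade 6: 280 × 94 = 26,320
Adjusted estimate = 59,300 / 1,060 = 55.9434 → 55.9.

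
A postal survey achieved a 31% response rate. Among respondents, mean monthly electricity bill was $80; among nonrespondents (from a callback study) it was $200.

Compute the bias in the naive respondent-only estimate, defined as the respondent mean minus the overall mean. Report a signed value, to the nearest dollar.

Nonresponse fraction = 1 − 0.31 = 0.69.
Bias = (nonresponse fraction) × (respondent mean − nonrespondent mean)
     = 0.69 × (80 − 200) = 0.69 × -120 = -82.8.

-$83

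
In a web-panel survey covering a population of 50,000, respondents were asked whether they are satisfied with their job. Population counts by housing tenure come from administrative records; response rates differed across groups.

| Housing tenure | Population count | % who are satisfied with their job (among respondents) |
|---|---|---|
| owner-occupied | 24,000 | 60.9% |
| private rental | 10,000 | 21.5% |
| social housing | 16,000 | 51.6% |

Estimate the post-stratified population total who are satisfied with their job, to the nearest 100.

Each cell contributes its population count × the respondent rate:
  owner-occupied: 24,000 × 60.9% = 14,616
  private rental: 10,000 × 21.5% = 2150
  social housing: 16,000 × 51.6% = 8256
Estimated total = 25,022 → 25,000.

25,000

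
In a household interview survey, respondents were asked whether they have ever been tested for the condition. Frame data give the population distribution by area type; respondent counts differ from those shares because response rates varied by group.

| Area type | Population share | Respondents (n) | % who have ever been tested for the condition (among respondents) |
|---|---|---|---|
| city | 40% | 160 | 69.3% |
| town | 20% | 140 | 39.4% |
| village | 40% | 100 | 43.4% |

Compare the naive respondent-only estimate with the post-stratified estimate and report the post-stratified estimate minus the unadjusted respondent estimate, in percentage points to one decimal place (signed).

Without adjustment, the pooled respondent share is:
  (160/400)×69.3 + (140/400)×39.4 + (100/400)×43.4 = 52.36%
Reweighting by population area type shares:
  0.4×69.3 + 0.2×39.4 + 0.4×43.4 = 52.96%
Difference = 52.96 − 52.36 = 0.6 pp.

+0.6 percentage points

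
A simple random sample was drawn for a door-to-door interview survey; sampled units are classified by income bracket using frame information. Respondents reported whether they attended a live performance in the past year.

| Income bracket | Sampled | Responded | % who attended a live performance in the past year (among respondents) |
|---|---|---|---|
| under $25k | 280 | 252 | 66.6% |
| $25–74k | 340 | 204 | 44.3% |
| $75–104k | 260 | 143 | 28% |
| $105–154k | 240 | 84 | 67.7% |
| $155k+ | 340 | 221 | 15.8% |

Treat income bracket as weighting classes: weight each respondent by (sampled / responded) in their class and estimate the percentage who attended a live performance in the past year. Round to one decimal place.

Response rates by class: under $25k 252/280 = 90%, $25–74k 204/340 = 60%, $75–104k 143/260 = 55%, $105–154k 84/240 = 35%, $155k+ 221/340 = 65%.
Weighting each respondent by the inverse class response rate inflates each class back to its sampled size, so the class weight is n_sampled:
  under $25k: 280 × 66.6 = 18,648
  $25–74k: 340 × 44.3 = 15062
  $75–104k: 260 × 28 = 7280
  $105–154k: 240 × 67.7 = 16,248
  $155k+: 340 × 15.8 = 5372
Adjusted estimate = 62,610 / 1,460 = 42.8836 → 42.9%.

42.9%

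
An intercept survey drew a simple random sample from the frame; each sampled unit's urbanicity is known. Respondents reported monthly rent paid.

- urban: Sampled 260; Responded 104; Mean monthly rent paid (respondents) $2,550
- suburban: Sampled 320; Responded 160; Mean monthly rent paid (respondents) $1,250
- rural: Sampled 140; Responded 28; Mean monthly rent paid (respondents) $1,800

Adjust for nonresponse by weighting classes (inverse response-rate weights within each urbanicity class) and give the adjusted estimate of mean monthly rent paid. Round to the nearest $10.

Class response rates: urban 104/260 = 40%, suburban 160/320 = 50%, rural 28/140 = 20%.
Inverse-response-rate weighting restores each class to its sampled count, so class totals weight by n_sampled:
  urban: 260 × 2550 = 663,000
  suburban: 320 × 1250 = 400,000
  rural: 140 × 1800 = 252,000
Adjusted estimate = 1,315,000 / 720 = 1826.39 → $1,830.

$1,830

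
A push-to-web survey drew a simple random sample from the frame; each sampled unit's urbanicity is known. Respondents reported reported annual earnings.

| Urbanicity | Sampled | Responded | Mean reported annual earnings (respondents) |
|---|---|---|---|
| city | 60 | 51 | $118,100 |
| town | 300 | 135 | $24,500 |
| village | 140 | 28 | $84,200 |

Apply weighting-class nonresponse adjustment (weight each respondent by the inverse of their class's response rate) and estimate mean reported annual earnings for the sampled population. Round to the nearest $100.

$52,400

Response rates by class: city 51/60 = 85%, town 135/300 = 45%, village 28/140 = 20%.
Weighting each respondent by the inverse class response rate inflates each class back to its sampled size, so the class weight is n_sampled:
  city: 60 × 118,100 = 7,086,000
  town: 300 × 24,500 = 7,350,000
  village: 140 × 84,200 = 11,788,000
Adjusted estimate = 26,224,000 / 500 = 52,448 → $52,400.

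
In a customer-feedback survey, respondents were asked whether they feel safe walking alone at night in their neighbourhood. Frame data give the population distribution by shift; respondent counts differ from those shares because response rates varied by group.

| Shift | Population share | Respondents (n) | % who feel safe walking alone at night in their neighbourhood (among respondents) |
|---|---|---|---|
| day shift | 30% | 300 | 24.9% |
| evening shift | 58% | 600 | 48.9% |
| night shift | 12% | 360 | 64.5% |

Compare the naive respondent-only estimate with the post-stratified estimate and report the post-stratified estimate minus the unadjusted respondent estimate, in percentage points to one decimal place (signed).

Unadjusted (pooled respondent) estimate weights by respondent counts:
  (300/1260)×24.9 + (600/1260)×48.9 + (360/1260)×64.5 = 47.6429%
Reweighting by population shift shares:
  0.3×24.9 + 0.58×48.9 + 0.12×64.5 = 43.572%
Difference = 43.572 − 47.6429 = -4.0709 pp.

-4.1 percentage points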